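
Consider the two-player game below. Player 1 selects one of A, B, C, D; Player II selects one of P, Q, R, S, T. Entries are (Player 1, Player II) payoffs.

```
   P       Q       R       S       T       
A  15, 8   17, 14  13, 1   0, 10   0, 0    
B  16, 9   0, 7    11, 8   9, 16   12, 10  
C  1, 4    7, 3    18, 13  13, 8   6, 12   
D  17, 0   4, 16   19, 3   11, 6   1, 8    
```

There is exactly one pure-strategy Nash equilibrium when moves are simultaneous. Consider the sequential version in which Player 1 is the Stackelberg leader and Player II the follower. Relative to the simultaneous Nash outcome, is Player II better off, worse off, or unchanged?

worse off

Solve by backward induction (Player 1 leads).
- A: BR = Q, leader payoff 17.
- B: BR = S, leader payoff 9.
- C: BR = R, leader payoff 18.
- D: BR = Q, leader payoff 4.
Among 17, 9, 18, 4, the best is 18 at C. Subgame-perfect outcome: (C, R) with payoffs (18, 13).
For the simultaneous game, intersect best replies.
Player 1's best replies: P→D; Q→A; R→D; S→C; T→B.
Player II's best replies: A→Q; B→S; C→R; D→Q.
Only (A, Q) has each player best-responding; Nash payoffs (17, 14).
Player II earns 13 sequentially versus 14 at the Nash outcome: worse off.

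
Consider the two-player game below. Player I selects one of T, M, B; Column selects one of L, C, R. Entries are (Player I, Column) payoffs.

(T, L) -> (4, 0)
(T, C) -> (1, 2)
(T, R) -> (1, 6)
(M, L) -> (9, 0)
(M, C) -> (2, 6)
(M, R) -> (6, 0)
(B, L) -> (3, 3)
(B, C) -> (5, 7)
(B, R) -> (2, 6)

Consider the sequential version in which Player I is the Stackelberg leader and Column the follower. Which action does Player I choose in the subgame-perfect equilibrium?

B

Backward induction with Player I moving first.
- T → Column plays R (best of 0, 2, 6); Player I gets 1.
- M → Column plays C (best of 0, 6, 0); Player I gets 2.
- B → Column plays C (best of 3, 7, 6); Player I gets 5.
Among 1, 2, 5, the best is 5 at B. Subgame-perfect outcome: (B, C) with payoffs (5, 7).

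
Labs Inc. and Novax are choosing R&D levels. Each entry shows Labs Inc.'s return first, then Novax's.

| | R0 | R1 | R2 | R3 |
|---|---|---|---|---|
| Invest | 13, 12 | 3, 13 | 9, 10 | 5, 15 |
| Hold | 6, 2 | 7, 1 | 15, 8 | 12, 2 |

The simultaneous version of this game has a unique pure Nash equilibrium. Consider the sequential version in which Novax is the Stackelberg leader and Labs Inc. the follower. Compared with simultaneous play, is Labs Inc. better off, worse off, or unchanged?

worse off

Backward induction with Novax moving first.
- R0 → Labs Inc. plays Invest (best of 13, 6); Novax gets 12.
- R1 → Labs Inc. plays Hold (best of 3, 7); Novax gets 1.
- R2 → Labs Inc. plays Hold (best of 9, 15); Novax gets 8.
- R3 → Labs Inc. plays Hold (best of 5, 12); Novax gets 2.
Maximizing over 12, 1, 8, 2, Novax chooses R0. Subgame-perfect outcome: (Invest, R0) with payoffs (13, 12).
For the simultaneous game, intersect best replies.
Labs Inc.'s best replies: R0→Invest; R1→Hold; R2→Hold; R3→Hold.
Novax's best replies: Invest→R3; Hold→R2.
Only (Hold, R2) has each player best-responding; Nash payoffs (15, 8).
Labs Inc. earns 13 sequentially versus 15 at the Nash outcome: worse off.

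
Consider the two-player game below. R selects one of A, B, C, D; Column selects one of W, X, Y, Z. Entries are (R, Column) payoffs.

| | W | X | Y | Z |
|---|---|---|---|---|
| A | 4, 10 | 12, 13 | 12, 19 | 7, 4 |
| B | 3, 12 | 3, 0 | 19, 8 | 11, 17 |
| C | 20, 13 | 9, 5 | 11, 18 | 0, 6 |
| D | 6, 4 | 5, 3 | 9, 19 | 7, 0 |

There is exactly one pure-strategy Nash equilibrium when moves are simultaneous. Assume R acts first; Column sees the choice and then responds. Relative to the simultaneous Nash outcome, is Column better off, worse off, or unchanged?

Work backward from Column's decision.
- A: BR = Y, leader payoff 12.
- B: BR = Z, leader payoff 11.
- C: BR = Y, leader payoff 11.
- D: BR = Y, leader payoff 9.
Maximizing over 12, 11, 11, 9, R chooses A. Subgame-perfect outcome: (A, Y) with payoffs (12, 19).
Under simultaneous play:
R's best replies: W→C; X→A; Y→B; Z→B.
Column's best replies: A→Y; B→Z; C→Y; D→Y.
The unique mutual best reply is (B, Z), giving (11, 17).
Column earns 19 sequentially versus 17 at the Nash outcome: better off.

better off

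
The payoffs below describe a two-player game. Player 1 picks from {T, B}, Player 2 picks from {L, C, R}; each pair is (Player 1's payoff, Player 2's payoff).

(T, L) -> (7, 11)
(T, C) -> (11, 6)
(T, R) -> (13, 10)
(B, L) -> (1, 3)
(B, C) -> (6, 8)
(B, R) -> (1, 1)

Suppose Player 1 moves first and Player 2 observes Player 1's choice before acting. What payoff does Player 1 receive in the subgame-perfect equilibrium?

Work backward from Player 2's decision.
- T → Player 2 plays L (best of 11, 6, 10); Player 1 gets 7.
- B → Player 2 plays C (best of 3, 8, 1); Player 1 gets 6.
Among 7, 6, the best is 7 at T. Subgame-perfect outcome: (T, L) with payoffs (7, 11).

7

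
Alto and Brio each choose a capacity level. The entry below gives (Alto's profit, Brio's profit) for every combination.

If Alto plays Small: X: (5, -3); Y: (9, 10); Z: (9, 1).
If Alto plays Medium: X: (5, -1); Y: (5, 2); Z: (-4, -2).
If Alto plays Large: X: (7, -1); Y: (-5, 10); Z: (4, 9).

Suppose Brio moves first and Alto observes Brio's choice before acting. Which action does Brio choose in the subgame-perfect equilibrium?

Y

Solve by backward induction (Brio leads).
- X: Alto compares 5, 5, 7 and picks Large; Brio would get -1.
- Y: Alto compares 9, 5, -5 and picks Small; Brio would get 10.
- Z: Alto compares 9, -4, 4 and picks Small; Brio would get 1.
Brio's induced payoffs are -1, 10, 1, so Brio commits to Y. Subgame-perfect outcome: (Small, Y) with payoffs (9, 10).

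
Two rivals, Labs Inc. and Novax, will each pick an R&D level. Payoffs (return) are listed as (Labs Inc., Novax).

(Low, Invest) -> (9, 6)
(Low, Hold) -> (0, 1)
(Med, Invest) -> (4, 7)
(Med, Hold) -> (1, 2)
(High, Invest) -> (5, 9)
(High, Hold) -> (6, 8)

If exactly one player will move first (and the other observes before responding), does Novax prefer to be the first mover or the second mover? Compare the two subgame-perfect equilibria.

If Labs Inc. leads: Novax's best replies are Low→Invest, Med→Invest, High→Invest; Labs Inc.'s induced payoffs 9, 4, 5; outcome (Low, Invest), payoffs (9, 6).
If Novax leads: Labs Inc.'s best replies are Invest→Low, Hold→High; Novax's induced payoffs 6, 8; outcome (High, Hold), payoffs (6, 8).
Novax gets 8 moving first and 6 moving second, so Novax prefers to move first.

first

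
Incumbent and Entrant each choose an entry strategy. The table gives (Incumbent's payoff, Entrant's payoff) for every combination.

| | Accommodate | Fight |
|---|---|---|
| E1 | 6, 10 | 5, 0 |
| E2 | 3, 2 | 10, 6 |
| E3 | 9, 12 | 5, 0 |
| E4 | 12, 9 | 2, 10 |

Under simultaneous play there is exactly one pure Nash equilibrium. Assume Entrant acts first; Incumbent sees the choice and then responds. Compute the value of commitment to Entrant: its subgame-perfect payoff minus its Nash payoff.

3

Incumbent best-responds to each possible Entrant move:
- Accommodate → Incumbent plays E4 (best of 6, 3, 9, 12); Entrant gets 9.
- Fight → Incumbent plays E2 (best of 5, 10, 5, 2); Entrant gets 6.
Entrant's induced payoffs are 9, 6, so Entrant commits to Accommodate. Subgame-perfect outcome: (E4, Accommodate) with payoffs (12, 9).
Under simultaneous play:
Incumbent's best replies: Accommodate→E4; Fight→E2.
Entrant's best replies: E1→Accommodate; E2→Fight; E3→Accommodate; E4→Fight.
The unique mutual best reply is (E2, Fight), giving (10, 6).
Entrant's commitment gain: 9 − 6 = 3.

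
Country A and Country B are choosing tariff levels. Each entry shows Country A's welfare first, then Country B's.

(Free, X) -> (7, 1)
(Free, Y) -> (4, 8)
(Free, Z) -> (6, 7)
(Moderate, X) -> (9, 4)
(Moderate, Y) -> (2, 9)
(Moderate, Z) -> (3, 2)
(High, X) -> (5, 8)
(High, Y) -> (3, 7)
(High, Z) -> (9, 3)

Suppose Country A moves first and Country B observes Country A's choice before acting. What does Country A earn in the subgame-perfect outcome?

Work backward from Country B's decision.
- Free: BR = Y, leader payoff 4.
- Moderate: BR = Y, leader payoff 2.
- High: BR = X, leader payoff 5.
Among 4, 2, 5, the best is 5 at High. Subgame-perfect outcome: (High, X) with payoffs (5, 8).

5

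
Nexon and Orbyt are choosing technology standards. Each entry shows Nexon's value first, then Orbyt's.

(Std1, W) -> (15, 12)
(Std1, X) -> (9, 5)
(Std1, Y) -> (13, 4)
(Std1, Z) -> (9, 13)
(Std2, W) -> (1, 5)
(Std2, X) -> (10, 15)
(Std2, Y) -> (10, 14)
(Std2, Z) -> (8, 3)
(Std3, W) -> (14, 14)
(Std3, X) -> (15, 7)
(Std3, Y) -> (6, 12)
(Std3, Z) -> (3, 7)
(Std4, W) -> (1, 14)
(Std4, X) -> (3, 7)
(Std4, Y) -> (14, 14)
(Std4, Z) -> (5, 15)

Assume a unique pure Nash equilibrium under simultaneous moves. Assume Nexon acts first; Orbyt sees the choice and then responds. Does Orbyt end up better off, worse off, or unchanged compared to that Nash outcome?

Backward induction with Nexon moving first.
- Std1: Orbyt compares 12, 5, 4, 13 and picks Z; Nexon would get 9.
- Std2: Orbyt compares 5, 15, 14, 3 and picks X; Nexon would get 10.
- Std3: Orbyt compares 14, 7, 12, 7 and picks W; Nexon would get 14.
- Std4: Orbyt compares 14, 7, 14, 15 and picks Z; Nexon would get 5.
Maximizing over 9, 10, 14, 5, Nexon chooses Std3. Subgame-perfect outcome: (Std3, W) with payoffs (14, 14).
Now find the simultaneous Nash equilibrium.
Nexon's best replies: W→Std1; X→Std3; Y→Std4; Z→Std1.
Orbyt's best replies: Std1→Z; Std2→X; Std3→W; Std4→Z.
Only (Std1, Z) has each player best-responding; Nash payoffs (9, 13).
Orbyt earns 14 sequentially versus 13 at the Nash outcome: better off.

better off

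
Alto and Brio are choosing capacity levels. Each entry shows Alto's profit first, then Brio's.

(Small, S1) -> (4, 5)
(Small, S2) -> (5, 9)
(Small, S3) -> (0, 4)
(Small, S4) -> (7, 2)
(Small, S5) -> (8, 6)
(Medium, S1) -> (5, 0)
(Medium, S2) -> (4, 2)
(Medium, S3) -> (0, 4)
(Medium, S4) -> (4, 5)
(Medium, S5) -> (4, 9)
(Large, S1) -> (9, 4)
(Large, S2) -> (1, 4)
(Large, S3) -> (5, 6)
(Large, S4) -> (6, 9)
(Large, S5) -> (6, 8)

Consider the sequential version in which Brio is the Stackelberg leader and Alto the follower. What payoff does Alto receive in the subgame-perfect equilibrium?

5

Work backward from Alto's decision.
- S1: BR = Large, leader payoff 4.
- S2: BR = Small, leader payoff 9.
- S3: BR = Large, leader payoff 6.
- S4: BR = Small, leader payoff 2.
- S5: BR = Small, leader payoff 6.
Brio's induced payoffs are 4, 9, 6, 2, 6, so Brio commits to S2. Subgame-perfect outcome: (Small, S2) with payoffs (5, 9).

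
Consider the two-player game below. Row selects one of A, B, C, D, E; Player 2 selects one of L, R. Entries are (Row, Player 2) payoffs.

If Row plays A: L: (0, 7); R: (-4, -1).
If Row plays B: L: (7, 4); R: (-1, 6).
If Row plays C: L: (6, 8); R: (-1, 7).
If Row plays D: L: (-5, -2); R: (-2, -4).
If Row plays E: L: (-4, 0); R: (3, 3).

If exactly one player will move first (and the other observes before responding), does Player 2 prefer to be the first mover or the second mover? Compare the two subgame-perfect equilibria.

If Row leads: Player 2's best replies are A→L, B→R, C→L, D→L, E→R; Row's induced payoffs 0, -1, 6, -5, 3; outcome (C, L), payoffs (6, 8).
If Player 2 leads: Row's best replies are L→B, R→E; Player 2's induced payoffs 4, 3; outcome (B, L), payoffs (7, 4).
Player 2 gets 4 moving first and 8 moving second, so Player 2 prefers to move second.

second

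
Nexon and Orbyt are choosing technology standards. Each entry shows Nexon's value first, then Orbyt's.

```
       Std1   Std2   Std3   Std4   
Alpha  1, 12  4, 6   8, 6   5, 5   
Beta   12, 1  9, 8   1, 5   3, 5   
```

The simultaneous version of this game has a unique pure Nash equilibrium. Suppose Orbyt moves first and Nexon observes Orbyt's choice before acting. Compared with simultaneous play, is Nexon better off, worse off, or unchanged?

unchanged

Nexon best-responds to each possible Orbyt move:
- Std1: BR = Beta, leader payoff 1.
- Std2: BR = Beta, leader payoff 8.
- Std3: BR = Alpha, leader payoff 6.
- Std4: BR = Alpha, leader payoff 5.
Maximizing over 1, 8, 6, 5, Orbyt chooses Std2. Subgame-perfect outcome: (Beta, Std2) with payoffs (9, 8).
For the simultaneous game, intersect best replies.
Nexon's best replies: Std1→Beta; Std2→Beta; Std3→Alpha; Std4→Alpha.
Orbyt's best replies: Alpha→Std1; Beta→Std2.
The unique mutual best reply is (Beta, Std2), giving (9, 8).
Nexon earns 9 sequentially versus 9 at the Nash outcome: unchanged.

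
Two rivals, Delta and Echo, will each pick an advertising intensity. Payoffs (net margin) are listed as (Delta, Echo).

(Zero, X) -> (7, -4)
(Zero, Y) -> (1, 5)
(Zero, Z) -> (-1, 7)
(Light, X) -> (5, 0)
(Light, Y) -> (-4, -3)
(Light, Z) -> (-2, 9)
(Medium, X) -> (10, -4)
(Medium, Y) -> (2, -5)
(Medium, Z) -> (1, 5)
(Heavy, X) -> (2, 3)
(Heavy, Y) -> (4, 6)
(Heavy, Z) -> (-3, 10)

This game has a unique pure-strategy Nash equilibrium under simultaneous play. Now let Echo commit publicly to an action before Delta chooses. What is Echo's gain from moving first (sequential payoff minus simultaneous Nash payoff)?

Solve by backward induction (Echo leads).
- X: BR = Medium, leader payoff -4.
- Y: BR = Heavy, leader payoff 6.
- Z: BR = Medium, leader payoff 5.
Among -4, 6, 5, the best is 6 at Y. Subgame-perfect outcome: (Heavy, Y) with payoffs (4, 6).
For the simultaneous game, intersect best replies.
Delta's best replies: X→Medium; Y→Heavy; Z→Medium.
Echo's best replies: Zero→Z; Light→Z; Medium→Z; Heavy→Z.
Only (Medium, Z) has each player best-responding; Nash payoffs (1, 5).
Echo's commitment gain: 6 − 5 = 1.

1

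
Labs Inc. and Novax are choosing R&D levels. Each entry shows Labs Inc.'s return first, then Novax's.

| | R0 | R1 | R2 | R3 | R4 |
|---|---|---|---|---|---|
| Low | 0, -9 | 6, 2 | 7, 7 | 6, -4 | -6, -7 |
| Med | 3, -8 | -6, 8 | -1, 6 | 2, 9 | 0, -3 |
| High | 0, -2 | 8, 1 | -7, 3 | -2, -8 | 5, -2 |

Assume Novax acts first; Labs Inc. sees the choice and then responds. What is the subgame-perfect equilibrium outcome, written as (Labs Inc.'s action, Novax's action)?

(Low, R2)

Work backward from Labs Inc.'s decision.
- R0: Labs Inc. compares 0, 3, 0 and picks Med; Novax would get -8.
- R1: Labs Inc. compares 6, -6, 8 and picks High; Novax would get 1.
- R2: Labs Inc. compares 7, -1, -7 and picks Low; Novax would get 7.
- R3: Labs Inc. compares 6, 2, -2 and picks Low; Novax would get -4.
- R4: Labs Inc. compares -6, 0, 5 and picks High; Novax would get -2.
Among -8, 1, 7, -4, -2, the best is 7 at R2. Subgame-perfect outcome: (Low, R2) with payoffs (7, 7).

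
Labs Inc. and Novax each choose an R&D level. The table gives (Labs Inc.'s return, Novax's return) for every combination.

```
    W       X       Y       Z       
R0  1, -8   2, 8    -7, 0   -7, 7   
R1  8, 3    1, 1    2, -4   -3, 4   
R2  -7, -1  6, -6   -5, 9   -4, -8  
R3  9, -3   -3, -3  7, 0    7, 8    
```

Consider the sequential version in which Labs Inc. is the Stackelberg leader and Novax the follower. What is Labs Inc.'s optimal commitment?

R3

Novax best-responds to each possible Labs Inc. move:
- R0: Novax compares -8, 8, 0, 7 and picks X; Labs Inc. would get 2.
- R1: Novax compares 3, 1, -4, 4 and picks Z; Labs Inc. would get -3.
- R2: Novax compares -1, -6, 9, -8 and picks Y; Labs Inc. would get -5.
- R3: Novax compares -3, -3, 0, 8 and picks Z; Labs Inc. would get 7.
Maximizing over 2, -3, -5, 7, Labs Inc. chooses R3. Subgame-perfect outcome: (R3, Z) with payoffs (7, 8).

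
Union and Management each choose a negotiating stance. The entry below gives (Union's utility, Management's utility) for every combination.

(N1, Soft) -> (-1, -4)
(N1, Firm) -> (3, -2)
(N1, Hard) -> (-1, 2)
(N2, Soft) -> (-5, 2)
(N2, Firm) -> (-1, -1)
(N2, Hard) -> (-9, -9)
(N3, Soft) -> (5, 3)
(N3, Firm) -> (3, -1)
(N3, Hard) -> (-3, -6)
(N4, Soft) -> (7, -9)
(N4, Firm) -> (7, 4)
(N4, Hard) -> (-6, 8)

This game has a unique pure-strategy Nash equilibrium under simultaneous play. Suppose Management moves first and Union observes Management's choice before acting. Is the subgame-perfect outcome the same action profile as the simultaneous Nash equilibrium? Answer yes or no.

no

Work backward from Union's decision.
- Soft → Union plays N4 (best of -1, -5, 5, 7); Management gets -9.
- Firm → Union plays N4 (best of 3, -1, 3, 7); Management gets 4.
- Hard → Union plays N1 (best of -1, -9, -3, -6); Management gets 2.
Management's induced payoffs are -9, 4, 2, so Management commits to Firm. Subgame-perfect outcome: (N4, Firm) with payoffs (7, 4).
Under simultaneous play:
Union's best replies: Soft→N4; Firm→N4; Hard→N1.
Management's best replies: N1→Hard; N2→Soft; N3→Soft; N4→Hard.
Only (N1, Hard) has each player best-responding; Nash payoffs (-1, 2).
Sequential outcome (N4, Firm) differs from the Nash profile (N1, Hard).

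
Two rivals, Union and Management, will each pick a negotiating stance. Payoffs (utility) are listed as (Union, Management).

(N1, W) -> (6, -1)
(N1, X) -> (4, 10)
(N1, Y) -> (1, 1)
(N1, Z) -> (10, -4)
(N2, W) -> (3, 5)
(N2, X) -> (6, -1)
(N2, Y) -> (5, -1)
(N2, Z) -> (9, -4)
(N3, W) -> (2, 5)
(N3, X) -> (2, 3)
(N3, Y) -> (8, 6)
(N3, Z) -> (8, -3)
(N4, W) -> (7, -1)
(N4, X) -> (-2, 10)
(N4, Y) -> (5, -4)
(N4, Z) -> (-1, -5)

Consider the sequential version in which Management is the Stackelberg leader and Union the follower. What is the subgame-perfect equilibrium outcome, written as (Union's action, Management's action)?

(N3, Y)

Work backward from Union's decision.
- W: Union compares 6, 3, 2, 7 and picks N4; Management would get -1.
- X: Union compares 4, 6, 2, -2 and picks N2; Management would get -1.
- Y: Union compares 1, 5, 8, 5 and picks N3; Management would get 6.
- Z: Union compares 10, 9, 8, -1 and picks N1; Management would get -4.
Among -1, -1, 6, -4, the best is 6 at Y. Subgame-perfect outcome: (N3, Y) with payoffs (8, 6).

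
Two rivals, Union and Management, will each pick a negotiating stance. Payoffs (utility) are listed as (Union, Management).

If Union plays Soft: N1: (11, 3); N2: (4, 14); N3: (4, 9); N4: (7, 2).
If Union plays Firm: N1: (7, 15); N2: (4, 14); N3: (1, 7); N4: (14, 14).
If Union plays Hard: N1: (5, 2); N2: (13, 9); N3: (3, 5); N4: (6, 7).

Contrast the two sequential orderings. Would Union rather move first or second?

If Union leads: Management's best replies are Soft→N2, Firm→N1, Hard→N2; Union's induced payoffs 4, 7, 13; outcome (Hard, N2), payoffs (13, 9).
If Management leads: Union's best replies are N1→Soft, N2→Hard, N3→Soft, N4→Firm; Management's induced payoffs 3, 9, 9, 14; outcome (Firm, N4), payoffs (14, 14).
Union gets 13 moving first and 14 moving second, so Union prefers to move second.

second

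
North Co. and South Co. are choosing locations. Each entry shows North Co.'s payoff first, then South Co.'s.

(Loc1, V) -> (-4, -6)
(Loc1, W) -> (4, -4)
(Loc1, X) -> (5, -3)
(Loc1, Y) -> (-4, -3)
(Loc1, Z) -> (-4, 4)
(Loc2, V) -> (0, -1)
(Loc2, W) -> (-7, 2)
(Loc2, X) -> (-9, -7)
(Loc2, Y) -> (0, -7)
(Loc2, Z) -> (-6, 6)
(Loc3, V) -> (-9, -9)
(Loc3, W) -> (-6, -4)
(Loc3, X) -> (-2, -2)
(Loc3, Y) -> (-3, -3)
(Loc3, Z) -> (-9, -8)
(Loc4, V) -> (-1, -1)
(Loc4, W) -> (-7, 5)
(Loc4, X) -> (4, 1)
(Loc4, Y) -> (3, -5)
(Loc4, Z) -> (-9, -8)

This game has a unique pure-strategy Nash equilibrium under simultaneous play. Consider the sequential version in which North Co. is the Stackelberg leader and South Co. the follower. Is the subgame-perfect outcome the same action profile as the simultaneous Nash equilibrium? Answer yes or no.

South Co. best-responds to each possible North Co. move:
- Loc1: South Co. compares -6, -4, -3, -3, 4 and picks Z; North Co. would get -4.
- Loc2: South Co. compares -1, 2, -7, -7, 6 and picks Z; North Co. would get -6.
- Loc3: South Co. compares -9, -4, -2, -3, -8 and picks X; North Co. would get -2.
- Loc4: South Co. compares -1, 5, 1, -5, -8 and picks W; North Co. would get -7.
North Co.'s induced payoffs are -4, -6, -2, -7, so North Co. commits to Loc3. Subgame-perfect outcome: (Loc3, X) with payoffs (-2, -2).
Now find the simultaneous Nash equilibrium.
North Co.'s best replies: V→Loc2; W→Loc1; X→Loc1; Y→Loc4; Z→Loc1.
South Co.'s best replies: Loc1→Z; Loc2→Z; Loc3→X; Loc4→W.
The unique mutual best reply is (Loc1, Z), giving (-4, 4).
Sequential outcome (Loc3, X) differs from the Nash profile (Loc1, Z).

no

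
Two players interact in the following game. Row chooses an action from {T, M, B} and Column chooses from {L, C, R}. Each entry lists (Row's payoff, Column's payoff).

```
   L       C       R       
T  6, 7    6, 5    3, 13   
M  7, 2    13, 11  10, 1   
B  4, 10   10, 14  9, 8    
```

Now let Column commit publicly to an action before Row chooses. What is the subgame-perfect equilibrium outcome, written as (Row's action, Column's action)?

(M, C)

Solve by backward induction (Column leads).
- L → Row plays M (best of 6, 7, 4); Column gets 2.
- C → Row plays M (best of 6, 13, 10); Column gets 11.
- R → Row plays M (best of 3, 10, 9); Column gets 1.
Among 2, 11, 1, the best is 11 at C. Subgame-perfect outcome: (M, C) with payoffs (13, 11).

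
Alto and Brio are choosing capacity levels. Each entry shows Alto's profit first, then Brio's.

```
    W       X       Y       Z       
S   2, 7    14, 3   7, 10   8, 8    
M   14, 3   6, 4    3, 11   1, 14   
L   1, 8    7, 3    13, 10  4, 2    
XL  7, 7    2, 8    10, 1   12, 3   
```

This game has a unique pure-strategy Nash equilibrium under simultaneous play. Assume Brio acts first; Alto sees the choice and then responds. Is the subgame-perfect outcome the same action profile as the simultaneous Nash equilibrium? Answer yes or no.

yes

Solve by backward induction (Brio leads).
- W: BR = M, leader payoff 3.
- X: BR = S, leader payoff 3.
- Y: BR = L, leader payoff 10.
- Z: BR = XL, leader payoff 3.
Among 3, 3, 10, 3, the best is 10 at Y. Subgame-perfect outcome: (L, Y) with payoffs (13, 10).
Under simultaneous play:
Alto's best replies: W→M; X→S; Y→L; Z→XL.
Brio's best replies: S→Y; M→Z; L→Y; XL→X.
The unique mutual best reply is (L, Y), giving (13, 10).
Sequential outcome (L, Y) coincides with the Nash profile (L, Y).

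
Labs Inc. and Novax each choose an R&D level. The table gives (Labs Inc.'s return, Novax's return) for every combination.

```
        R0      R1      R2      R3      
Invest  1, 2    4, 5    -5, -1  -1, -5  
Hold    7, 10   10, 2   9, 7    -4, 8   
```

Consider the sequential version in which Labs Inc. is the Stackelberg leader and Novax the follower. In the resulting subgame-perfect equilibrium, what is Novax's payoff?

10

Solve by backward induction (Labs Inc. leads).
- Invest → Novax plays R1 (best of 2, 5, -1, -5); Labs Inc. gets 4.
- Hold → Novax plays R0 (best of 10, 2, 7, 8); Labs Inc. gets 7.
Labs Inc.'s induced payoffs are 4, 7, so Labs Inc. commits to Hold. Subgame-perfect outcome: (Hold, R0) with payoffs (7, 10).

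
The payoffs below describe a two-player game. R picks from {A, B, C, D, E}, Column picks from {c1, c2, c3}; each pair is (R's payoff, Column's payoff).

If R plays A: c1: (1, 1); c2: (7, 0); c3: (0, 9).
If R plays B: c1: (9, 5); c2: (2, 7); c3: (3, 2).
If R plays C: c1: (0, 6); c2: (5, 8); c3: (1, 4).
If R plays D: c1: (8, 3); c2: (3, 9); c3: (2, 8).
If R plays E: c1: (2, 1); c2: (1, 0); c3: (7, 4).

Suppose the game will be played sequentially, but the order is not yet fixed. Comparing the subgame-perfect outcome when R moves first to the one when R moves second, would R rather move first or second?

second

If R leads: Column's best replies are A→c3, B→c2, C→c2, D→c2, E→c3; R's induced payoffs 0, 2, 5, 3, 7; outcome (E, c3), payoffs (7, 4).
If Column leads: R's best replies are c1→B, c2→A, c3→E; Column's induced payoffs 5, 0, 4; outcome (B, c1), payoffs (9, 5).
R gets 7 moving first and 9 moving second, so R prefers to move second.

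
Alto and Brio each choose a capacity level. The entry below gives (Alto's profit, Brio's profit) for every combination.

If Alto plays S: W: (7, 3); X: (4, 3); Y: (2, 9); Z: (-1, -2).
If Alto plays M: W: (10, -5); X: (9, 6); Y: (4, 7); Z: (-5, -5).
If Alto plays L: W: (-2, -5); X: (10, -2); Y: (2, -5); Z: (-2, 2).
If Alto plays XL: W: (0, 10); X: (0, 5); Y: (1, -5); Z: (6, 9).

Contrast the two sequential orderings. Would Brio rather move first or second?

first

If Alto leads: Brio's best replies are S→Y, M→Y, L→Z, XL→W; Alto's induced payoffs 2, 4, -2, 0; outcome (M, Y), payoffs (4, 7).
If Brio leads: Alto's best replies are W→M, X→L, Y→M, Z→XL; Brio's induced payoffs -5, -2, 7, 9; outcome (XL, Z), payoffs (6, 9).
Brio gets 9 moving first and 7 moving second, so Brio prefers to move first.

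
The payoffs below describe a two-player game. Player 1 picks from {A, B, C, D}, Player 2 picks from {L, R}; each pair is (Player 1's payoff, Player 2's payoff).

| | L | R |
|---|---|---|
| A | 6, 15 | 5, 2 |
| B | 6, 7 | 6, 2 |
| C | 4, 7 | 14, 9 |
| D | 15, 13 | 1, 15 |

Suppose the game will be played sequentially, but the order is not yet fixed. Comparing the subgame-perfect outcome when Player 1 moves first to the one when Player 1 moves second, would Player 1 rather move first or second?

If Player 1 leads: Player 2's best replies are A→L, B→L, C→R, D→R; Player 1's induced payoffs 6, 6, 14, 1; outcome (C, R), payoffs (14, 9).
If Player 2 leads: Player 1's best replies are L→D, R→C; Player 2's induced payoffs 13, 9; outcome (D, L), payoffs (15, 13).
Player 1 gets 14 moving first and 15 moving second, so Player 1 prefers to move second.

second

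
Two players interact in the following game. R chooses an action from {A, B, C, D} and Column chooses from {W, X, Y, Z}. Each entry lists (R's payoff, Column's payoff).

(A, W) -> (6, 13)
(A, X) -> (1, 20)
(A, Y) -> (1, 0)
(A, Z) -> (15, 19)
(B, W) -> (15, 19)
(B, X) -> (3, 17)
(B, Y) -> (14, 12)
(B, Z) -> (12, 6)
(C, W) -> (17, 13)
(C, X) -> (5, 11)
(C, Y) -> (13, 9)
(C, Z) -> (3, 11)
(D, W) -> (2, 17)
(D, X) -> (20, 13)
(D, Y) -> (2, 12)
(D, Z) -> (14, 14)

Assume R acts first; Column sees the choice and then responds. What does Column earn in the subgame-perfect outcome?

Backward induction with R moving first.
- A: Column compares 13, 20, 0, 19 and picks X; R would get 1.
- B: Column compares 19, 17, 12, 6 and picks W; R would get 15.
- C: Column compares 13, 11, 9, 11 and picks W; R would get 17.
- D: Column compares 17, 13, 12, 14 and picks W; R would get 2.
Among 1, 15, 17, 2, the best is 17 at C. Subgame-perfect outcome: (C, W) with payoffs (17, 13).

13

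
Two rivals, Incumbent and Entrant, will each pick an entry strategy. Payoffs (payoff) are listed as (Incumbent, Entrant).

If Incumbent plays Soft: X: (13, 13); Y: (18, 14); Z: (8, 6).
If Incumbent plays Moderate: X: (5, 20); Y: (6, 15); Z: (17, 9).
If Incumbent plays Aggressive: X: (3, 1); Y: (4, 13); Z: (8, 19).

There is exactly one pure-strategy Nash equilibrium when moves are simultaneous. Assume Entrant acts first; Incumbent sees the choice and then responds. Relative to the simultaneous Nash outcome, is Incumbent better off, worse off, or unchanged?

unchanged

Solve by backward induction (Entrant leads).
- X: BR = Soft, leader payoff 13.
- Y: BR = Soft, leader payoff 14.
- Z: BR = Moderate, leader payoff 9.
Maximizing over 13, 14, 9, Entrant chooses Y. Subgame-perfect outcome: (Soft, Y) with payoffs (18, 14).
For the simultaneous game, intersect best replies.
Incumbent's best replies: X→Soft; Y→Soft; Z→Moderate.
Entrant's best replies: Soft→Y; Moderate→X; Aggressive→Z.
The unique mutual best reply is (Soft, Y), giving (18, 14).
Incumbent earns 18 sequentially versus 18 at the Nash outcome: unchanged.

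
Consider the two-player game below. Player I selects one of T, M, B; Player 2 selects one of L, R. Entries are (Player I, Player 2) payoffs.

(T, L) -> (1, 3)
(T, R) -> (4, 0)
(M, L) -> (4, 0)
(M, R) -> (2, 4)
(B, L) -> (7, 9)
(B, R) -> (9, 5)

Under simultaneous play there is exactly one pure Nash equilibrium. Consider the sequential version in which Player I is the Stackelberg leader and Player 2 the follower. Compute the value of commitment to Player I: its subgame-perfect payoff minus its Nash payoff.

Work backward from Player 2's decision.
- T → Player 2 plays L (best of 3, 0); Player I gets 1.
- M → Player 2 plays R (best of 0, 4); Player I gets 2.
- B → Player 2 plays L (best of 9, 5); Player I gets 7.
Player I's induced payoffs are 1, 2, 7, so Player I commits to B. Subgame-perfect outcome: (B, L) with payoffs (7, 9).
Now find the simultaneous Nash equilibrium.
Player I's best replies: L→B; R→B.
Player 2's best replies: T→L; M→R; B→L.
The unique mutual best reply is (B, L), giving (7, 9).
Player I's commitment gain: 7 − 7 = 0.

0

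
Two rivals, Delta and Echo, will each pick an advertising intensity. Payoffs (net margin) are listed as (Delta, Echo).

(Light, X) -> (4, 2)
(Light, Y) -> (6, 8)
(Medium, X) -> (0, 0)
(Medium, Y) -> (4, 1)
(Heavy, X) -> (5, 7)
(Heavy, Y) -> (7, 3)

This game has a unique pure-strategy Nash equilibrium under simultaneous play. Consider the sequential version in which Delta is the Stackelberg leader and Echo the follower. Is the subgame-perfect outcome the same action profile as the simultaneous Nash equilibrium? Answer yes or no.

Work backward from Echo's decision.
- Light → Echo plays Y (best of 2, 8); Delta gets 6.
- Medium → Echo plays Y (best of 0, 1); Delta gets 4.
- Heavy → Echo plays X (best of 7, 3); Delta gets 5.
Among 6, 4, 5, the best is 6 at Light. Subgame-perfect outcome: (Light, Y) with payoffs (6, 8).
Now find the simultaneous Nash equilibrium.
Delta's best replies: X→Heavy; Y→Heavy.
Echo's best replies: Light→Y; Medium→Y; Heavy→X.
Only (Heavy, X) has each player best-responding; Nash payoffs (5, 7).
Sequential outcome (Light, Y) differs from the Nash profile (Heavy, X).

no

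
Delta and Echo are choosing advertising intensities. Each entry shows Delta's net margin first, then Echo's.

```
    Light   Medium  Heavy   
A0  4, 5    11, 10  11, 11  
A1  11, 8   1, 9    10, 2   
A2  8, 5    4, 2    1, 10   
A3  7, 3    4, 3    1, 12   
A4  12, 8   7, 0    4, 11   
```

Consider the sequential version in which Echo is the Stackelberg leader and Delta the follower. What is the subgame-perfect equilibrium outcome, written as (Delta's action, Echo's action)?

Delta best-responds to each possible Echo move:
- Light: BR = A4, leader payoff 8.
- Medium: BR = A0, leader payoff 10.
- Heavy: BR = A0, leader payoff 11.
Echo's induced payoffs are 8, 10, 11, so Echo commits to Heavy. Subgame-perfect outcome: (A0, Heavy) with payoffs (11, 11).

(A0, Heavy)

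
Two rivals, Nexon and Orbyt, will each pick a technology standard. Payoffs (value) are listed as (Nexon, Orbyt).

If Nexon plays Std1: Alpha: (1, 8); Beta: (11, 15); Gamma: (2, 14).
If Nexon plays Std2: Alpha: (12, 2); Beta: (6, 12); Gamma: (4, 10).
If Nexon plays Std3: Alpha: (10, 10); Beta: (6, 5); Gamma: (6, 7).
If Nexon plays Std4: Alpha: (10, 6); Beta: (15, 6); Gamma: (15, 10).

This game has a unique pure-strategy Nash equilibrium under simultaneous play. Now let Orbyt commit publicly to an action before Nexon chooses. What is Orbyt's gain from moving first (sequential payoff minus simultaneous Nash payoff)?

Backward induction with Orbyt moving first.
- Alpha: BR = Std2, leader payoff 2.
- Beta: BR = Std4, leader payoff 6.
- Gamma: BR = Std4, leader payoff 10.
Maximizing over 2, 6, 10, Orbyt chooses Gamma. Subgame-perfect outcome: (Std4, Gamma) with payoffs (15, 10).
Now find the simultaneous Nash equilibrium.
Nexon's best replies: Alpha→Std2; Beta→Std4; Gamma→Std4.
Orbyt's best replies: Std1→Beta; Std2→Beta; Std3→Alpha; Std4→Gamma.
Only (Std4, Gamma) has each player best-responding; Nash payoffs (15, 10).
Orbyt's commitment gain: 10 − 10 = 0.

0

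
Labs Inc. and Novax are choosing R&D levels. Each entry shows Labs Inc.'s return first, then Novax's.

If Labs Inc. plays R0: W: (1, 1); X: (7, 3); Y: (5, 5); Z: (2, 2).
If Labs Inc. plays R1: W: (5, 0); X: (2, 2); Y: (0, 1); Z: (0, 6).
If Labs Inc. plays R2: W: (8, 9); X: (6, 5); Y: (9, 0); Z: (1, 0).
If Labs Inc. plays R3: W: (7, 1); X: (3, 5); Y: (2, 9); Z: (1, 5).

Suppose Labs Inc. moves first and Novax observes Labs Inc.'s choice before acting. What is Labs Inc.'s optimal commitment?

Work backward from Novax's decision.
- R0 → Novax plays Y (best of 1, 3, 5, 2); Labs Inc. gets 5.
- R1 → Novax plays Z (best of 0, 2, 1, 6); Labs Inc. gets 0.
- R2 → Novax plays W (best of 9, 5, 0, 0); Labs Inc. gets 8.
- R3 → Novax plays Y (best of 1, 5, 9, 5); Labs Inc. gets 2.
Labs Inc.'s induced payoffs are 5, 0, 8, 2, so Labs Inc. commits to R2. Subgame-perfect outcome: (R2, W) with payoffs (8, 9).

R2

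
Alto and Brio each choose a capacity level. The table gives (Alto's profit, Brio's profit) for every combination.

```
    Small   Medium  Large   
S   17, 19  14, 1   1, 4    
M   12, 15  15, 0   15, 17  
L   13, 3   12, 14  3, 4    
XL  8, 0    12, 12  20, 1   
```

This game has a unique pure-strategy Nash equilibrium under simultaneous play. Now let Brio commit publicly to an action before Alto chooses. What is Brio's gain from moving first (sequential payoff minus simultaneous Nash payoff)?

0

Solve by backward induction (Brio leads).
- Small → Alto plays S (best of 17, 12, 13, 8); Brio gets 19.
- Medium → Alto plays M (best of 14, 15, 12, 12); Brio gets 0.
- Large → Alto plays XL (best of 1, 15, 3, 20); Brio gets 1.
Maximizing over 19, 0, 1, Brio chooses Small. Subgame-perfect outcome: (S, Small) with payoffs (17, 19).
Under simultaneous play:
Alto's best replies: Small→S; Medium→M; Large→XL.
Brio's best replies: S→Small; M→Large; L→Medium; XL→Medium.
The unique mutual best reply is (S, Small), giving (17, 19).
Brio's commitment gain: 19 − 19 = 0.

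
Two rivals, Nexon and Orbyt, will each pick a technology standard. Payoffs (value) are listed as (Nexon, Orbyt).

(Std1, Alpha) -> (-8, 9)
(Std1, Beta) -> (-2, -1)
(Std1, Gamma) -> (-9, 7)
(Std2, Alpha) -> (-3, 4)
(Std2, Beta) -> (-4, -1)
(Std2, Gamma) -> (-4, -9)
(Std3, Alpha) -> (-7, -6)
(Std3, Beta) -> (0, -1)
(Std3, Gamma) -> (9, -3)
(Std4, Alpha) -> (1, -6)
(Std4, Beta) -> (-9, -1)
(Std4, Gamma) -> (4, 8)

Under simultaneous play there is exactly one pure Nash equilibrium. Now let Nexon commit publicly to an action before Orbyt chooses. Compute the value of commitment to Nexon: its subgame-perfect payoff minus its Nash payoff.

4

Solve by backward induction (Nexon leads).
- Std1 → Orbyt plays Alpha (best of 9, -1, 7); Nexon gets -8.
- Std2 → Orbyt plays Alpha (best of 4, -1, -9); Nexon gets -3.
- Std3 → Orbyt plays Beta (best of -6, -1, -3); Nexon gets 0.
- Std4 → Orbyt plays Gamma (best of -6, -1, 8); Nexon gets 4.
Among -8, -3, 0, 4, the best is 4 at Std4. Subgame-perfect outcome: (Std4, Gamma) with payoffs (4, 8).
Now find the simultaneous Nash equilibrium.
Nexon's best replies: Alpha→Std4; Beta→Std3; Gamma→Std3.
Orbyt's best replies: Std1→Alpha; Std2→Alpha; Std3→Beta; Std4→Gamma.
The unique mutual best reply is (Std3, Beta), giving (0, -1).
Nexon's commitment gain: 4 − 0 = 4.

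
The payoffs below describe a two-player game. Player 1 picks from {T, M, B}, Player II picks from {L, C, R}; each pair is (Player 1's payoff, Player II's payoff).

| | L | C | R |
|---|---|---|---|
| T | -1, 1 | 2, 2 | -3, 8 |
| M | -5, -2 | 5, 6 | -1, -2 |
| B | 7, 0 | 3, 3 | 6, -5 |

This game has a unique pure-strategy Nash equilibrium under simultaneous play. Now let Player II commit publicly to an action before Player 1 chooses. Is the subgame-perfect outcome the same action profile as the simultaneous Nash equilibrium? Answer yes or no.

Work backward from Player 1's decision.
- L → Player 1 plays B (best of -1, -5, 7); Player II gets 0.
- C → Player 1 plays M (best of 2, 5, 3); Player II gets 6.
- R → Player 1 plays B (best of -3, -1, 6); Player II gets -5.
Maximizing over 0, 6, -5, Player II chooses C. Subgame-perfect outcome: (M, C) with payoffs (5, 6).
For the simultaneous game, intersect best replies.
Player 1's best replies: L→B; C→M; R→B.
Player II's best replies: T→R; M→C; B→C.
Only (M, C) has each player best-responding; Nash payoffs (5, 6).
Sequential outcome (M, C) coincides with the Nash profile (M, C).

yes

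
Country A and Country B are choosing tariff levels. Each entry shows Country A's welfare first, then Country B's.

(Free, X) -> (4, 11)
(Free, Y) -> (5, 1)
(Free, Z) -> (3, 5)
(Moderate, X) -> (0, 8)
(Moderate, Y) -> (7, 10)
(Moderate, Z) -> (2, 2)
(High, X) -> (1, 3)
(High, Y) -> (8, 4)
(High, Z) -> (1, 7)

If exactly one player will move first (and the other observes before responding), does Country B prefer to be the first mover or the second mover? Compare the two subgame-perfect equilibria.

If Country A leads: Country B's best replies are Free→X, Moderate→Y, High→Z; Country A's induced payoffs 4, 7, 1; outcome (Moderate, Y), payoffs (7, 10).
If Country B leads: Country A's best replies are X→Free, Y→High, Z→Free; Country B's induced payoffs 11, 4, 5; outcome (Free, X), payoffs (4, 11).
Country B gets 11 moving first and 10 moving second, so Country B prefers to move first.

first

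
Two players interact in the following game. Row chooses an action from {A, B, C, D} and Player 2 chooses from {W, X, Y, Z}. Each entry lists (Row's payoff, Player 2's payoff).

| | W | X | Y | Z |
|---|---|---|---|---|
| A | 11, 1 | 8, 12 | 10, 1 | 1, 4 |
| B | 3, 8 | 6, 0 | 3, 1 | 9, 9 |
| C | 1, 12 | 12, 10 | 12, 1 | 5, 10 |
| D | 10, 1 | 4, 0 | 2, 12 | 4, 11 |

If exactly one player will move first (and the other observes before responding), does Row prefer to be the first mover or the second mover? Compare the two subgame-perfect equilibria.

second

If Row leads: Player 2's best replies are A→X, B→Z, C→W, D→Y; Row's induced payoffs 8, 9, 1, 2; outcome (B, Z), payoffs (9, 9).
If Player 2 leads: Row's best replies are W→A, X→C, Y→C, Z→B; Player 2's induced payoffs 1, 10, 1, 9; outcome (C, X), payoffs (12, 10).
Row gets 9 moving first and 12 moving second, so Row prefers to move second.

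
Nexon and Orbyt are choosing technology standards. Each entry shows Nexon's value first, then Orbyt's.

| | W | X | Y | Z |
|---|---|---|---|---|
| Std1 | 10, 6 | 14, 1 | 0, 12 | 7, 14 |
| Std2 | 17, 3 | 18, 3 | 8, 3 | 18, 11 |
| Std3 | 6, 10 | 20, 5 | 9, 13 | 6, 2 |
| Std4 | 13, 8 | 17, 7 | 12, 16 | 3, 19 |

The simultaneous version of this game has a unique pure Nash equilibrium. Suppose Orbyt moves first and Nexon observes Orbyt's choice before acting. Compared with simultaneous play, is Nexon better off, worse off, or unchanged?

Work backward from Nexon's decision.
- W → Nexon plays Std2 (best of 10, 17, 6, 13); Orbyt gets 3.
- X → Nexon plays Std3 (best of 14, 18, 20, 17); Orbyt gets 5.
- Y → Nexon plays Std4 (best of 0, 8, 9, 12); Orbyt gets 16.
- Z → Nexon plays Std2 (best of 7, 18, 6, 3); Orbyt gets 11.
Maximizing over 3, 5, 16, 11, Orbyt chooses Y. Subgame-perfect outcome: (Std4, Y) with payoffs (12, 16).
For the simultaneous game, intersect best replies.
Nexon's best replies: W→Std2; X→Std3; Y→Std4; Z→Std2.
Orbyt's best replies: Std1→Z; Std2→Z; Std3→Y; Std4→Z.
Only (Std2, Z) has each player best-responding; Nash payoffs (18, 11).
Nexon earns 12 sequentially versus 18 at the Nash outcome: worse off.

worse off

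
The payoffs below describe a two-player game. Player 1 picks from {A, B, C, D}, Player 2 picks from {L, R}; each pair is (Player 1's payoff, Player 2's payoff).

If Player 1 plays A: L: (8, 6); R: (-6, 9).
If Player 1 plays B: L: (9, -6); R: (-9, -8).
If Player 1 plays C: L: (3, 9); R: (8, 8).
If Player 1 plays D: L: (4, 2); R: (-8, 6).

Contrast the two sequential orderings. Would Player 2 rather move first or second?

first

If Player 1 leads: Player 2's best replies are A→R, B→L, C→L, D→R; Player 1's induced payoffs -6, 9, 3, -8; outcome (B, L), payoffs (9, -6).
If Player 2 leads: Player 1's best replies are L→B, R→C; Player 2's induced payoffs -6, 8; outcome (C, R), payoffs (8, 8).
Player 2 gets 8 moving first and -6 moving second, so Player 2 prefers to move first.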